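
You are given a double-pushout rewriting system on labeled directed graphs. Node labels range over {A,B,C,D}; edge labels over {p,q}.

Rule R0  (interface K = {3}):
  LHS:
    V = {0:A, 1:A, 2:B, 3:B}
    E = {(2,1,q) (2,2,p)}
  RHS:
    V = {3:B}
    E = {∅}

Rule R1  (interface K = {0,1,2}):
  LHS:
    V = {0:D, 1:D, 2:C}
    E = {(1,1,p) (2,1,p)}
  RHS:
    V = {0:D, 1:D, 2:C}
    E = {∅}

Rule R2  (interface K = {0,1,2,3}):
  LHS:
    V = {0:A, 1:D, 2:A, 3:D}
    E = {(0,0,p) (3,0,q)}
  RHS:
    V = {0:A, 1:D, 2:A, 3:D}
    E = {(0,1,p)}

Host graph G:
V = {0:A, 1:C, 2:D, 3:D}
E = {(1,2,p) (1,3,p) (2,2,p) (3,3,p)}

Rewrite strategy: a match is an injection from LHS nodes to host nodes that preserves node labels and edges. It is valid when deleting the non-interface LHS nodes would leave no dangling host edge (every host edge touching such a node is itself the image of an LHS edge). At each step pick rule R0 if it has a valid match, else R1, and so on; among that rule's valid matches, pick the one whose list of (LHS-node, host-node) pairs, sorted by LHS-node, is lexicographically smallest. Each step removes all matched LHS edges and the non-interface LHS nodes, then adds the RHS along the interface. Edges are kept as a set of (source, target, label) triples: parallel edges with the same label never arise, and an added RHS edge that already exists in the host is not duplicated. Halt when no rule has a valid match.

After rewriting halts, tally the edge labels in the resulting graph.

initial: |V|=4 |E|=4  E = 1-p->2 1-p->3 2-p->2 3-p->3
step 1: apply R1 at {0↦2, 1↦3, 2↦1}  → |V|=4 |E|=2  E = 1-p->2 2-p->2
step 2: apply R1 at {0↦3, 1↦2, 2↦1}  → |V|=4 |E|=0  E = ∅
final graph: no rule applies after step 2
NF edges: []

Answer: (no edges)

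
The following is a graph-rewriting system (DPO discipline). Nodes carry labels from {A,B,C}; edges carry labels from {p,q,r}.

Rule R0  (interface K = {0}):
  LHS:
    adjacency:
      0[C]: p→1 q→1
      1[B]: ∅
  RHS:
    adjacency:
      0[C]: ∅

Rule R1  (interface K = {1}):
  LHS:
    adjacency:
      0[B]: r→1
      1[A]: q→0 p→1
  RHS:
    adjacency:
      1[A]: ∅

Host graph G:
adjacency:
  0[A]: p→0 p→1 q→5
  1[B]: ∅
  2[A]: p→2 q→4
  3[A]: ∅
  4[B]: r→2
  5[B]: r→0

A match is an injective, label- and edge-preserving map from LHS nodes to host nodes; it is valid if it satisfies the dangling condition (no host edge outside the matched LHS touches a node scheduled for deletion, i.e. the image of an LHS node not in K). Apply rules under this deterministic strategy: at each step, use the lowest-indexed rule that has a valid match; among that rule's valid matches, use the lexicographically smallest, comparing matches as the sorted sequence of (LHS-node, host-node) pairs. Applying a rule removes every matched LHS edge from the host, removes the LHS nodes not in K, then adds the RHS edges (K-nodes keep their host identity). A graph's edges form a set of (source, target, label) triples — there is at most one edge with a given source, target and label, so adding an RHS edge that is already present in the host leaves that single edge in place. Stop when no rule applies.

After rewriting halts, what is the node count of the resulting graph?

start.  V:6 E:7  edges: 0-p->0 0-p->1 0-q->5 2-p->2 2-q->4 4-r->2 5-r->0
1. fire R1 via {0↦4, 1↦2}  →  V:5 E:4  edges: 0-p->0 0-p->1 0-q->5 5-r->0
2. fire R1 via {0↦5, 1↦0}  →  V:4 E:1  edges: 0-p->1
normal form: no rule applies after step 2
NF nodes: {0:A, 1:B, 2:A, 3:A}

Answer: 4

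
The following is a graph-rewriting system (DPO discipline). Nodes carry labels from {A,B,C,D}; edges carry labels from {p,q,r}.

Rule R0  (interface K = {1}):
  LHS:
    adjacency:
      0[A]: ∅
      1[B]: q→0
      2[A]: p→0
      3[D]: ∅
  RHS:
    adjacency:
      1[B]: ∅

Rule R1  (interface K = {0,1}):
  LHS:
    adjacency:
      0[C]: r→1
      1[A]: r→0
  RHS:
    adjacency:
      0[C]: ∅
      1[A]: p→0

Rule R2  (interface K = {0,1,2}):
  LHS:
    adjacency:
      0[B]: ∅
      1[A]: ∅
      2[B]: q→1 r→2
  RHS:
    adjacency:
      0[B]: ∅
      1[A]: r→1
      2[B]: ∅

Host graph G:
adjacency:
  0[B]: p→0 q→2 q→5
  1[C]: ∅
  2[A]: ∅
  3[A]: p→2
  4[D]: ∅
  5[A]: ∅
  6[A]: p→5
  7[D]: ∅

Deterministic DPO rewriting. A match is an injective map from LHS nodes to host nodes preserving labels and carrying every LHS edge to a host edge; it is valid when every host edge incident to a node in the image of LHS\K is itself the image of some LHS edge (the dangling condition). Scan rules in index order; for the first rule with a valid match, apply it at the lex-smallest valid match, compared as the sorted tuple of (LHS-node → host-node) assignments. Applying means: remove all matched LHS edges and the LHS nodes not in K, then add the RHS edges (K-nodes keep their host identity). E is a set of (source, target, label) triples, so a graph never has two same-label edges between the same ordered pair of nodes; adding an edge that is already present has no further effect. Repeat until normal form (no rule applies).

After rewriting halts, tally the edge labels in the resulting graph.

Answer: p:1

Rewrite trace:
start.  V:8 E:5  edges: 0-p->0 0-q->2 0-q->5 3-p->2 6-p->5
1. fire R0 via {0↦2, 1↦0, 2↦3, 3↦4}  →  V:5 E:3  edges: 0-p->0 0-q->5 6-p->5
2. fire R0 via {0↦5, 1↦0, 2↦6, 3↦7}  →  V:2 E:1  edges: 0-p->0
halt: no rule applies after step 2
NF edges: [(0, 0, 'p')]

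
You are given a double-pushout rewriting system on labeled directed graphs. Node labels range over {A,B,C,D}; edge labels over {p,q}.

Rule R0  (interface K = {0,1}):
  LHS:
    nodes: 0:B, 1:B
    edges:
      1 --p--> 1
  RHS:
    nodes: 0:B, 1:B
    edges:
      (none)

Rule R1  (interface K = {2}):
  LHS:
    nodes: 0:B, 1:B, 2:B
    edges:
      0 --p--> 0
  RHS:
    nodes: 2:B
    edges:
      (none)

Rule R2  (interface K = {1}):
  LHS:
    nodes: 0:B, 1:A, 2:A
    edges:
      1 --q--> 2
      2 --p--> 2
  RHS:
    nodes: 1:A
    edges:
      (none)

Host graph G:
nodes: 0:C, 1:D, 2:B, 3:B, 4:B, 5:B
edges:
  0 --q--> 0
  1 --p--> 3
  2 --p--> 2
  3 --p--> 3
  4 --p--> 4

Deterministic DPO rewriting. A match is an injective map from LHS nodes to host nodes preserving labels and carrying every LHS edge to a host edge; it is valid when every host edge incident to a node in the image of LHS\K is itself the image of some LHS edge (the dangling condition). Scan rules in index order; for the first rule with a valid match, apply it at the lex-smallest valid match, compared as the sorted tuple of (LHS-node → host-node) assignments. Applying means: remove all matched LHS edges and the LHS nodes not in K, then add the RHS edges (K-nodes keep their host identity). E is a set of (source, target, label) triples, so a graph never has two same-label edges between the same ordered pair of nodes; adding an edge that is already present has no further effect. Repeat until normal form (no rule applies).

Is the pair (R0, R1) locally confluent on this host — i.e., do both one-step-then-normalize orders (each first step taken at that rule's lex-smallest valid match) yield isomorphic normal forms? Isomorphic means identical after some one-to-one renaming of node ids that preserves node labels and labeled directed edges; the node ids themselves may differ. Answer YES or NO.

Answer: NO

Rewrite trace:
branch R0-first: apply at {0↦2, 1↦3} → |E|=4, then 2 more step(s) → NF |V|=6 |E|=2 V={0:C, 1:D, 2:B, 3:B, 4:B, 5:B} E=0-q->0 1-p->3
branch R1-first: apply at {0↦2, 1↦5, 2↦3} → |E|=4, then 2 more step(s) → NF |V|=4 |E|=2 V={0:C, 1:D, 3:B, 4:B} E=0-q->0 1-p->3
graphs not isomorphic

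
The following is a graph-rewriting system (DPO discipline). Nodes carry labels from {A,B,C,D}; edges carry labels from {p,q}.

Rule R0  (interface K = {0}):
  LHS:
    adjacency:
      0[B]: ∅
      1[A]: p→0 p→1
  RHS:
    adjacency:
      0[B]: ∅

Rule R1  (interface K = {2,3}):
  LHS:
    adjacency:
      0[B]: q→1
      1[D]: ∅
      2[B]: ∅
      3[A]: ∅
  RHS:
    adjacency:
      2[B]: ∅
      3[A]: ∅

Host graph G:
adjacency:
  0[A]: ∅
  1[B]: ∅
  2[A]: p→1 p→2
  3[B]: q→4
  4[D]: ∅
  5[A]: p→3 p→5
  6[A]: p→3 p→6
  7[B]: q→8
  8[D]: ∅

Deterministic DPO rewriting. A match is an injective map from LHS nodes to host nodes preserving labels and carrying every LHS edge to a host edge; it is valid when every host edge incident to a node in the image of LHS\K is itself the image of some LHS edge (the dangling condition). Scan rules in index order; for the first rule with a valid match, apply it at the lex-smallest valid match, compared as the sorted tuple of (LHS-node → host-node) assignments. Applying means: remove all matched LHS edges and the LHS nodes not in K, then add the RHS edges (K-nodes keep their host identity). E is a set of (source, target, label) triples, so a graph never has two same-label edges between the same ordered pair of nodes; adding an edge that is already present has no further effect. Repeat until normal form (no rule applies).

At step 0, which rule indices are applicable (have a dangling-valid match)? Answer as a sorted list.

Answer: [R0,R1]

Rewrite trace:
R0: 3 valid matches — {0↦1, 1↦2}, {0↦3, 1↦5}, {0↦3, 1↦6}
R1: 8 valid matches — {0↦7, 1↦8, 2↦1, 3↦0}, {0↦7, 1↦8, 2↦1, 3↦2}, {0↦7, 1↦8, 2↦1, 3↦5} (+5 more)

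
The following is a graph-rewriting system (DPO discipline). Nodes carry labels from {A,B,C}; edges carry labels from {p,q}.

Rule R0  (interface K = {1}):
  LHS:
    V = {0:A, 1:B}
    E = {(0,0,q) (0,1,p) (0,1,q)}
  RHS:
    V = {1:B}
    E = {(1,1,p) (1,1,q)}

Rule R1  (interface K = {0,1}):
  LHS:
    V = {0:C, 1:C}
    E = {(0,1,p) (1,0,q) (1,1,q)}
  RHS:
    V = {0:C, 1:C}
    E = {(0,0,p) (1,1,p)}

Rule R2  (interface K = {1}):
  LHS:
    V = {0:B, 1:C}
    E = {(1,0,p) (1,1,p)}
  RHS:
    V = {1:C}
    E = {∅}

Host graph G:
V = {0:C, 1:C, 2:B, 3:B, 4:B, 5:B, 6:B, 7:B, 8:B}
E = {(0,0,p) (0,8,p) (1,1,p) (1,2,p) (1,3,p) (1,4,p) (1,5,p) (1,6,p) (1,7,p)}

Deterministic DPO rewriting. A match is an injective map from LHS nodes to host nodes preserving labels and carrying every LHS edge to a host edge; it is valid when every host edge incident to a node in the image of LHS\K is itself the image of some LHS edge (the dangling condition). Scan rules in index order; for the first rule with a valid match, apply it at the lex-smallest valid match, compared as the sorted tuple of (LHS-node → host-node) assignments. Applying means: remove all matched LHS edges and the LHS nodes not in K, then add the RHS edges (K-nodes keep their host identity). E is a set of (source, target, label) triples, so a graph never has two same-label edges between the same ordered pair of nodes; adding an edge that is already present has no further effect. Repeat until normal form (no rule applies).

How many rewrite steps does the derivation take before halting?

Answer: 2

Derivation:
[0] host  ⇒  9 nodes, 9 edges  {0-p->0 0-p->8 1-p->1 1-p->2 1-p->3 1-p->4 1-p->5 1-p->6 1-p->7}
[1] R2 @ {0↦2, 1↦1}  ⇒  8 nodes, 7 edges  {0-p->0 0-p->8 1-p->3 1-p->4 1-p->5 1-p->6 1-p->7}
[2] R2 @ {0↦8, 1↦0}  ⇒  7 nodes, 5 edges  {1-p->3 1-p->4 1-p->5 1-p->6 1-p->7}
final graph: no rule applies after step 2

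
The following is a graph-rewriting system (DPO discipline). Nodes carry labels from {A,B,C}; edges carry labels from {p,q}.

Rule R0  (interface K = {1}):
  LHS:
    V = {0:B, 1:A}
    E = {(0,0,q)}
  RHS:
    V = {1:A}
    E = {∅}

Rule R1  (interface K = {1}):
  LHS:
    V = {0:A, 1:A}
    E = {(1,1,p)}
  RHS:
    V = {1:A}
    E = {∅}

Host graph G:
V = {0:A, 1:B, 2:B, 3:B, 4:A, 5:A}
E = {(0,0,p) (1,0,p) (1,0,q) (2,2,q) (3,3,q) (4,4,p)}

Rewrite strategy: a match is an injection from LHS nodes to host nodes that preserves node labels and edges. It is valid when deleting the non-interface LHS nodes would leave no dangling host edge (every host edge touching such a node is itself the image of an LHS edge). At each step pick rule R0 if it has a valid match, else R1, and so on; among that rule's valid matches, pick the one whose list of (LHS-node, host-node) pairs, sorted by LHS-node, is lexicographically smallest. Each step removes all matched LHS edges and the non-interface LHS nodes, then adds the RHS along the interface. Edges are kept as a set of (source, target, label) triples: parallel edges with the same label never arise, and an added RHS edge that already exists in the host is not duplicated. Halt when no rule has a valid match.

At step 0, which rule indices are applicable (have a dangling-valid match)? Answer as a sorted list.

Answer: [R0,R1]

Rewrite trace:
R0: 6 valid matches — {0↦2, 1↦0}, {0↦2, 1↦4}, {0↦2, 1↦5} (+3 more)
R1: 2 valid matches — {0↦5, 1↦0}, {0↦5, 1↦4}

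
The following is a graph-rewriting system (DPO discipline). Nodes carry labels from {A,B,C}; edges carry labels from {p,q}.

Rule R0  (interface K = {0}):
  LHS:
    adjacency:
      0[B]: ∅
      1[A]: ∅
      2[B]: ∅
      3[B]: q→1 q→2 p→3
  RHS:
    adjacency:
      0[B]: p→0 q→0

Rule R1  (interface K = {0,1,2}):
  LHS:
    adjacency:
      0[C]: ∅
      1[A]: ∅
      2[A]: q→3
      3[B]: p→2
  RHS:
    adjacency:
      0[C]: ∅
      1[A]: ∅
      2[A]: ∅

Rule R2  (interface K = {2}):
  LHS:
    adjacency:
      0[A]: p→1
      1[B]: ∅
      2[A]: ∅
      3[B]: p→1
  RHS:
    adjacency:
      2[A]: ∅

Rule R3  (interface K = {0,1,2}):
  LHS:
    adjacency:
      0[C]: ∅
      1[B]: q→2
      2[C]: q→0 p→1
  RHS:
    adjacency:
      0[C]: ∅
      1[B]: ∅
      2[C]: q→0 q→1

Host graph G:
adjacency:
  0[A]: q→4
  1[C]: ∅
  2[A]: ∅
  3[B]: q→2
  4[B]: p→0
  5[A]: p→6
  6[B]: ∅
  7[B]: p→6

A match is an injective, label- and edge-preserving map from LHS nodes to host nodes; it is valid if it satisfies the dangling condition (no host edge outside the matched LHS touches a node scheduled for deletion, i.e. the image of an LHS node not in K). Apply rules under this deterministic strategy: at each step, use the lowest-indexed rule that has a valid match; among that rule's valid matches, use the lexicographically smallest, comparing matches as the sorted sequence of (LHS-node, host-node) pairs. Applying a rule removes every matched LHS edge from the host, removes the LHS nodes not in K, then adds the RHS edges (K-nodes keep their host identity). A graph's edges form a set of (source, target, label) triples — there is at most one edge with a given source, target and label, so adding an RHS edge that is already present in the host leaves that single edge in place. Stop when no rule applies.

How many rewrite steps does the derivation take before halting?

Answer: 2

Rewrite trace:
initial: |V|=8 |E|=5  E = 0-q->4 3-q->2 4-p->0 5-p->6 7-p->6
step 1: apply R1 at {0↦1, 1↦2, 2↦0, 3↦4}  → |V|=7 |E|=3  E = 3-q->2 5-p->6 7-p->6
step 2: apply R2 at {0↦5, 1↦6, 2↦0, 3↦7}  → |V|=4 |E|=1  E = 3-q->2
normal form: no rule applies after step 2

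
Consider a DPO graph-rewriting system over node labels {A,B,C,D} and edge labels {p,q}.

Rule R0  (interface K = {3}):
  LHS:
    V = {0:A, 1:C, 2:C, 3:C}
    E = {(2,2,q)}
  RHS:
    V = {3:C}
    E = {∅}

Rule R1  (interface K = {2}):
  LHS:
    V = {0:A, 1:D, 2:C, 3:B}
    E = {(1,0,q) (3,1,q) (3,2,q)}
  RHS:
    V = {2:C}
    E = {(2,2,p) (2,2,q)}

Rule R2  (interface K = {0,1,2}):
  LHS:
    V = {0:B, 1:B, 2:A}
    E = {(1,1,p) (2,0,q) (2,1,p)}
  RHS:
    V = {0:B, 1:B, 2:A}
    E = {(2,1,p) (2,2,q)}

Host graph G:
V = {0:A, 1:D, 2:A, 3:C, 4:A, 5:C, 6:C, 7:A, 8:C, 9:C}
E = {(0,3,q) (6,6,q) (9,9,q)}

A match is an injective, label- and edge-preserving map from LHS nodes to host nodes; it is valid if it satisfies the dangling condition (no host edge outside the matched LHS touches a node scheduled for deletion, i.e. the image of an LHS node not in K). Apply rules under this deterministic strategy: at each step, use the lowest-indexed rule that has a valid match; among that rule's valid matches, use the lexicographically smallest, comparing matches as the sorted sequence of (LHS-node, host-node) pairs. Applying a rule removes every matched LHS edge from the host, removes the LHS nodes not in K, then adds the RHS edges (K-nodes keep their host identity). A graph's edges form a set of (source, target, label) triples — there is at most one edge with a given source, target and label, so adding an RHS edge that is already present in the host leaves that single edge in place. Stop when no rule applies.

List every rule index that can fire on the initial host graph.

R0: 36 valid matches — {0↦2, 1↦5, 2↦6, 3↦3}, {0↦2, 1↦5, 2↦6, 3↦8}, {0↦2, 1↦5, 2↦6, 3↦9} (+33 more)
R1: no valid match — LHS pattern not found
R2: no valid match — LHS pattern not found

Answer: [R0]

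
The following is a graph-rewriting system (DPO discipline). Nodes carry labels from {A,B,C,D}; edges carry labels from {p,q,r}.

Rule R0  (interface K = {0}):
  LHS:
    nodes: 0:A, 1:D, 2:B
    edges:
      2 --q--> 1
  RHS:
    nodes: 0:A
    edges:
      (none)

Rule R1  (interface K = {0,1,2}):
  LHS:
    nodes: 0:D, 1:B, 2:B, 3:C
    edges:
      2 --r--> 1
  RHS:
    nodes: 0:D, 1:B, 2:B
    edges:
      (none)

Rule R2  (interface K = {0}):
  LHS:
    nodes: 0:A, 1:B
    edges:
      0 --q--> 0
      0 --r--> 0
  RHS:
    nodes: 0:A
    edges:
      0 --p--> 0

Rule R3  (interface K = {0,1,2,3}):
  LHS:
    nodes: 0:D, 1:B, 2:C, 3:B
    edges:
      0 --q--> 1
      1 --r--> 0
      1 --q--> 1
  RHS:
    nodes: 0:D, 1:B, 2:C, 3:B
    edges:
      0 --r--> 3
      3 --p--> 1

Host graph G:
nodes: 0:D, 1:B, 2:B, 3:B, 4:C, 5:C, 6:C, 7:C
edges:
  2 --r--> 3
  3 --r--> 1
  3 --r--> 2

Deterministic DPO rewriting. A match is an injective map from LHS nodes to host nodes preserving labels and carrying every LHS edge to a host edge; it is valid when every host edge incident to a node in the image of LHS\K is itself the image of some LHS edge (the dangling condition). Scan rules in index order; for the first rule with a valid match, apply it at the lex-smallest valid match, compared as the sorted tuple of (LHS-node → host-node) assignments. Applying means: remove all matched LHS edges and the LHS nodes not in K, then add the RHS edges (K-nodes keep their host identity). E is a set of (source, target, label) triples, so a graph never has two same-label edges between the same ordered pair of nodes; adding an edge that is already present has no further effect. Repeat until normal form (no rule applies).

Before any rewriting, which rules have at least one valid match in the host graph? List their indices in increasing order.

R0: no valid match — LHS pattern not found
R1: 12 valid matches — {0↦0, 1↦1, 2↦3, 3↦4}, {0↦0, 1↦1, 2↦3, 3↦5}, {0↦0, 1↦1, 2↦3, 3↦6} (+9 more)
R2: no valid match — LHS pattern not found
R3: no valid match — LHS pattern not found

Answer: [R1]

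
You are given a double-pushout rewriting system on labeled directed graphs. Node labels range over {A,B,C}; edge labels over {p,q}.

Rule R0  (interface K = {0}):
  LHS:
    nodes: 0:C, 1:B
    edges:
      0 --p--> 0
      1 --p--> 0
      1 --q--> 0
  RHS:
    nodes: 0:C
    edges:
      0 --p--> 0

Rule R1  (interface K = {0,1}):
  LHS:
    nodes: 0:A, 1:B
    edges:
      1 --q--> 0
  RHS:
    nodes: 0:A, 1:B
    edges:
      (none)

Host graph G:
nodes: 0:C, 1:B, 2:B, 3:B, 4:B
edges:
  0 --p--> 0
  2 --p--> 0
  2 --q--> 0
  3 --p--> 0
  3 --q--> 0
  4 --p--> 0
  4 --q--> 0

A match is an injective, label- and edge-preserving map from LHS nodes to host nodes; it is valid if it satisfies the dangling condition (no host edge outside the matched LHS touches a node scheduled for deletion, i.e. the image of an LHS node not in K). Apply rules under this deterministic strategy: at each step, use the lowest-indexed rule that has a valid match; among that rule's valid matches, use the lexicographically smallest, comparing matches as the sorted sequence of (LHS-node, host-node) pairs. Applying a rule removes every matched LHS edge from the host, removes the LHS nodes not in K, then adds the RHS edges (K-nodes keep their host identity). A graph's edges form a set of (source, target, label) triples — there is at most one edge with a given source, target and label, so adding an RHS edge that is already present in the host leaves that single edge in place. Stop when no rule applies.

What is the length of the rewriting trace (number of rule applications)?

Answer: 3

Derivation:
start.  V:5 E:7  edges: 0-p->0 2-p->0 2-q->0 3-p->0 3-q->0 4-p->0 4-q->0
1. fire R0 via {0↦0, 1↦2}  →  V:4 E:5  edges: 0-p->0 3-p->0 3-q->0 4-p->0 4-q->0
2. fire R0 via {0↦0, 1↦3}  →  V:3 E:3  edges: 0-p->0 4-p->0 4-q->0
3. fire R0 via {0↦0, 1↦4}  →  V:2 E:1  edges: 0-p->0
final graph: no rule applies after step 3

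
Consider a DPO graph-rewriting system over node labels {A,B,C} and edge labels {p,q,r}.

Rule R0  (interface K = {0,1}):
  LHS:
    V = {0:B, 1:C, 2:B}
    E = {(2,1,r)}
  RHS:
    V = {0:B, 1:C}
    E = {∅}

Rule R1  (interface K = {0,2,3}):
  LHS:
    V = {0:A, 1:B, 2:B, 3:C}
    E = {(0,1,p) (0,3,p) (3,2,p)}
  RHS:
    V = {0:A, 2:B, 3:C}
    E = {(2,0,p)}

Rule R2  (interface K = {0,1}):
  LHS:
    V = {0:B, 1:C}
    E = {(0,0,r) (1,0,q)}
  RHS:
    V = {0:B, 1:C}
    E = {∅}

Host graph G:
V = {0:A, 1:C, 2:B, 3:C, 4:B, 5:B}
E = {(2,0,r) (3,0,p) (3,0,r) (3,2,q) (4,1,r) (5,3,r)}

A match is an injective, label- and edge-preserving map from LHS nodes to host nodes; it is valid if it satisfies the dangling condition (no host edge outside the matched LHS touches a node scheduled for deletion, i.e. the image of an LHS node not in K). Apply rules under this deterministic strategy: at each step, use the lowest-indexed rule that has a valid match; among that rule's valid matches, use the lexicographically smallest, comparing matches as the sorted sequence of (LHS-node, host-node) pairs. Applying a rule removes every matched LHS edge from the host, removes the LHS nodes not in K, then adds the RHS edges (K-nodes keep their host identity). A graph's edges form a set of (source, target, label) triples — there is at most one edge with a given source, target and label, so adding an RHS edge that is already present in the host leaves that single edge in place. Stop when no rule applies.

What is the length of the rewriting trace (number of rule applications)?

start.  V:6 E:6  edges: 2-r->0 3-p->0 3-r->0 3-q->2 4-r->1 5-r->3
1. fire R0 via {0↦2, 1↦1, 2↦4}  →  V:5 E:5  edges: 2-r->0 3-p->0 3-r->0 3-q->2 5-r->3
2. fire R0 via {0↦2, 1↦3, 2↦5}  →  V:4 E:4  edges: 2-r->0 3-p->0 3-r->0 3-q->2
final graph: no rule applies after step 2

Answer: 2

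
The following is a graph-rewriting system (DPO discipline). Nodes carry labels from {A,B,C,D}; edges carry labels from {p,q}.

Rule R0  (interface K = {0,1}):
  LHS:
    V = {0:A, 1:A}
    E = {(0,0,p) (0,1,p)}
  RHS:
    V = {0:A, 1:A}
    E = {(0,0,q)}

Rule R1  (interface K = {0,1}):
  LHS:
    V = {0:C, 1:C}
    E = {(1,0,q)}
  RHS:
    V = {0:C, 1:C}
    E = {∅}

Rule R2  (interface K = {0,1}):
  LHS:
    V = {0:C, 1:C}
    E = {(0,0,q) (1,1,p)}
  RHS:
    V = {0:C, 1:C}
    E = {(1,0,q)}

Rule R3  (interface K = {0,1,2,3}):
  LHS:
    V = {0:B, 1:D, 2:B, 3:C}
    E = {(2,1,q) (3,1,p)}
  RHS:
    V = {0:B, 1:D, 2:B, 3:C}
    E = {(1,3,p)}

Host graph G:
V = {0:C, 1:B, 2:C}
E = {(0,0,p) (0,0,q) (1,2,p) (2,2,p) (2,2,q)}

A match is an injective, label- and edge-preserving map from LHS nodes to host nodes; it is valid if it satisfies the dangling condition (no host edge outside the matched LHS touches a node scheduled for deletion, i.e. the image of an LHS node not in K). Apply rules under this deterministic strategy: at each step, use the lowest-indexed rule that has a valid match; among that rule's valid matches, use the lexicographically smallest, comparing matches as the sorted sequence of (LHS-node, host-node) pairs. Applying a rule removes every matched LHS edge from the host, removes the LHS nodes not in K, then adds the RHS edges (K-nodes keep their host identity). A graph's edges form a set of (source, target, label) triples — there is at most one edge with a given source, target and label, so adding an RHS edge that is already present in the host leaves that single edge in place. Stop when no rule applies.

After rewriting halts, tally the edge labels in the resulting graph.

Answer: p:1

Rewrite trace:
[0] host  ⇒  3 nodes, 5 edges  {0-p->0 0-q->0 1-p->2 2-p->2 2-q->2}
[1] R2 @ {0↦0, 1↦2}  ⇒  3 nodes, 4 edges  {0-p->0 1-p->2 2-q->0 2-q->2}
[2] R1 @ {0↦0, 1↦2}  ⇒  3 nodes, 3 edges  {0-p->0 1-p->2 2-q->2}
[3] R2 @ {0↦2, 1↦0}  ⇒  3 nodes, 2 edges  {0-q->2 1-p->2}
[4] R1 @ {0↦2, 1↦0}  ⇒  3 nodes, 1 edges  {1-p->2}
final graph: no rule applies after step 4
NF edges: [(1, 2, 'p')]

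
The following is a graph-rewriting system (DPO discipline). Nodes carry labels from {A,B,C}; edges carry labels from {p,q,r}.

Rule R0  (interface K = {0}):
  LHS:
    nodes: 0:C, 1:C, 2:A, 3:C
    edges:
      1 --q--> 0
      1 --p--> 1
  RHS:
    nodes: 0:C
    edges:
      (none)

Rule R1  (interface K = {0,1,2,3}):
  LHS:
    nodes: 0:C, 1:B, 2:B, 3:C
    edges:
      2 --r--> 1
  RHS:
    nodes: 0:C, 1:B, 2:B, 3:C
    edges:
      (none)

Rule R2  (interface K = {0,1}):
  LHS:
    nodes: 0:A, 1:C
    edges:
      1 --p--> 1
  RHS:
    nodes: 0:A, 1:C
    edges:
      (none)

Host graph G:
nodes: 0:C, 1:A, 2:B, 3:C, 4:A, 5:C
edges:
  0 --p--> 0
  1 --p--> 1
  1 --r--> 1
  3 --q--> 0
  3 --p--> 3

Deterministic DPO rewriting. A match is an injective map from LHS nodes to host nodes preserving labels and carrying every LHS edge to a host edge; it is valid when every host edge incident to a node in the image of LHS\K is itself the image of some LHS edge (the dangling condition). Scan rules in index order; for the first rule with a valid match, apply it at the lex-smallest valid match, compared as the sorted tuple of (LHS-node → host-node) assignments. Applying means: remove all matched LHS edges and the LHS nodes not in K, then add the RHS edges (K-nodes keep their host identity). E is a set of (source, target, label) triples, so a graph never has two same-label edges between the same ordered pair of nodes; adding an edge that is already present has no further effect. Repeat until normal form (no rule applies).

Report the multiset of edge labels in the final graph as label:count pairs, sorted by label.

Answer: p:1 r:1

Rewrite trace:
[0] host  ⇒  6 nodes, 5 edges  {0-p->0 1-p->1 1-r->1 3-q->0 3-p->3}
[1] R0 @ {0↦0, 1↦3, 2↦4, 3↦5}  ⇒  3 nodes, 3 edges  {0-p->0 1-p->1 1-r->1}
[2] R2 @ {0↦1, 1↦0}  ⇒  3 nodes, 2 edges  {1-p->1 1-r->1}
halt: no rule applies after step 2
NF edges: [(1, 1, 'p'), (1, 1, 'r')]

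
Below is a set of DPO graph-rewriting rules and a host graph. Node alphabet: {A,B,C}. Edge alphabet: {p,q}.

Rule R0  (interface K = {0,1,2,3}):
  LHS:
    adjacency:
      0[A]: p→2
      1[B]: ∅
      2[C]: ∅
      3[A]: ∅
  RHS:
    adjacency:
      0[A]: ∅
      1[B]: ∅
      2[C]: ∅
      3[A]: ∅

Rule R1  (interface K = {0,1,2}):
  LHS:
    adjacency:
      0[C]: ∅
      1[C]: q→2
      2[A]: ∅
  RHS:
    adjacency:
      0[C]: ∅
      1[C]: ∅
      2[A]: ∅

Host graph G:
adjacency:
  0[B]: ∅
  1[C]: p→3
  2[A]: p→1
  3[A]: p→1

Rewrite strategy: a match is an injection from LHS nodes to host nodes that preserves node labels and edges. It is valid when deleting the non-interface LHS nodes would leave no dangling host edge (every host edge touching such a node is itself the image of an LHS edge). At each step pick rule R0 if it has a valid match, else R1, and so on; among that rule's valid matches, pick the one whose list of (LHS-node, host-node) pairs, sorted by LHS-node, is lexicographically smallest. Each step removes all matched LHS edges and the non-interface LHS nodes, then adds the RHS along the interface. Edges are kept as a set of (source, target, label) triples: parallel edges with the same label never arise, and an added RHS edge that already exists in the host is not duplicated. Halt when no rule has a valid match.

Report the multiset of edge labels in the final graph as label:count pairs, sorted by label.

Answer: p:1

Rewrite trace:
[0] host  ⇒  4 nodes, 3 edges  {1-p->3 2-p->1 3-p->1}
[1] R0 @ {0↦2, 1↦0, 2↦1, 3↦3}  ⇒  4 nodes, 2 edges  {1-p->3 3-p->1}
[2] R0 @ {0↦3, 1↦0, 2↦1, 3↦2}  ⇒  4 nodes, 1 edges  {1-p->3}
normal form: no rule applies after step 2
NF edges: [(1, 3, 'p')]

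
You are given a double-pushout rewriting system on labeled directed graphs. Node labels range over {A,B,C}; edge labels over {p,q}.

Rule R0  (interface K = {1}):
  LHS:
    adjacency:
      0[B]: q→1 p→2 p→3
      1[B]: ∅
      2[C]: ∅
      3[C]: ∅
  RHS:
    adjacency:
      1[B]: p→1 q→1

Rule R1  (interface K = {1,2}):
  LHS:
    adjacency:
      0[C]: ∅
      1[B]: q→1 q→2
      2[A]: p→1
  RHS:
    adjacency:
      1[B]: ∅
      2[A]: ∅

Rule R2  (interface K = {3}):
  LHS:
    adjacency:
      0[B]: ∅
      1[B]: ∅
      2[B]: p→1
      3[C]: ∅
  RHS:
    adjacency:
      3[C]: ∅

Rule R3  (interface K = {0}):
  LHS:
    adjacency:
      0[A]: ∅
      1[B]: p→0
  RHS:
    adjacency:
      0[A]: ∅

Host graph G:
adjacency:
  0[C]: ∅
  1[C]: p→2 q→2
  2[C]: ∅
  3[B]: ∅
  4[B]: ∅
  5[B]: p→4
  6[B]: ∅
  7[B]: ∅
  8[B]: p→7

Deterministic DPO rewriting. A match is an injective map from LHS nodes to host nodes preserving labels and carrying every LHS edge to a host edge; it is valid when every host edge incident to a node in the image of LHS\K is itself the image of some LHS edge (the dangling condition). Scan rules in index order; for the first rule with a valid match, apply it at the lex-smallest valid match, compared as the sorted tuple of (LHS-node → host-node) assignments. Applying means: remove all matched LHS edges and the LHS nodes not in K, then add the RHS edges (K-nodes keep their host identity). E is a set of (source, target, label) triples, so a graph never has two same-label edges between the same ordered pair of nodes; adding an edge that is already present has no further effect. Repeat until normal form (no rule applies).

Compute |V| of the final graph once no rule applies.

initial: |V|=9 |E|=4  E = 1-p->2 1-q->2 5-p->4 8-p->7
step 1: apply R2 at {0↦3, 1↦4, 2↦5, 3↦0}  → |V|=6 |E|=3  E = 1-p->2 1-q->2 8-p->7
step 2: apply R2 at {0↦6, 1↦7, 2↦8, 3↦0}  → |V|=3 |E|=2  E = 1-p->2 1-q->2
halt: no rule applies after step 2
NF nodes: {0:C, 1:C, 2:C}

Answer: 3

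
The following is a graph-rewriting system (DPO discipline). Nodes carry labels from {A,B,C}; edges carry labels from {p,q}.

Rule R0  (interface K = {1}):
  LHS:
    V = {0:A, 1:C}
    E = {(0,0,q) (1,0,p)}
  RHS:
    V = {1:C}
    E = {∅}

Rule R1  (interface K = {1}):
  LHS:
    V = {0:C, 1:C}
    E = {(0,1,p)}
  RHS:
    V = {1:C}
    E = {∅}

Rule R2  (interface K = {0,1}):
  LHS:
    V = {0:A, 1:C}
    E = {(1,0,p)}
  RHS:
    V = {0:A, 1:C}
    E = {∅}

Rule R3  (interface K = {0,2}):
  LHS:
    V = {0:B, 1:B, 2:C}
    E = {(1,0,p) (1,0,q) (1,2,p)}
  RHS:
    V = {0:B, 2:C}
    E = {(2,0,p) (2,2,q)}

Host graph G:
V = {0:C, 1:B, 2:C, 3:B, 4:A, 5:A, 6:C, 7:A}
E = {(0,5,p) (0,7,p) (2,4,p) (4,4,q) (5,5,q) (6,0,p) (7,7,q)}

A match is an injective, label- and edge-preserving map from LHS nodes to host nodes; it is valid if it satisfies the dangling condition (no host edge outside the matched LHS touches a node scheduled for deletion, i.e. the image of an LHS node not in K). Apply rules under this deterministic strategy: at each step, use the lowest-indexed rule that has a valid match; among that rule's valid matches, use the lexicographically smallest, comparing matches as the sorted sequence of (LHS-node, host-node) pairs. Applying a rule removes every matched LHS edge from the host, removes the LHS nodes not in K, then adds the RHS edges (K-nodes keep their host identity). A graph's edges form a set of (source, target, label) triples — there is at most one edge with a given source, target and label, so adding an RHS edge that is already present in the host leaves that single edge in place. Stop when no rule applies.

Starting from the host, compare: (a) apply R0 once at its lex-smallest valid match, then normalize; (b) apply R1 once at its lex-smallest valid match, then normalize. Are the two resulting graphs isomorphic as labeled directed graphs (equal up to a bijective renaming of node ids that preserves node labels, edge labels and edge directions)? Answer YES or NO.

Answer: YES

Derivation:
branch R0-first: apply at {0↦4, 1↦2} → |E|=5, then 3 more step(s) → NF |V|=4 |E|=0 V={0:C, 1:B, 2:C, 3:B} E=∅
branch R1-first: apply at {0↦6, 1↦0} → |E|=6, then 3 more step(s) → NF |V|=4 |E|=0 V={0:C, 1:B, 2:C, 3:B} E=∅
graphs isomorphic (equal up to label-preserving node renaming)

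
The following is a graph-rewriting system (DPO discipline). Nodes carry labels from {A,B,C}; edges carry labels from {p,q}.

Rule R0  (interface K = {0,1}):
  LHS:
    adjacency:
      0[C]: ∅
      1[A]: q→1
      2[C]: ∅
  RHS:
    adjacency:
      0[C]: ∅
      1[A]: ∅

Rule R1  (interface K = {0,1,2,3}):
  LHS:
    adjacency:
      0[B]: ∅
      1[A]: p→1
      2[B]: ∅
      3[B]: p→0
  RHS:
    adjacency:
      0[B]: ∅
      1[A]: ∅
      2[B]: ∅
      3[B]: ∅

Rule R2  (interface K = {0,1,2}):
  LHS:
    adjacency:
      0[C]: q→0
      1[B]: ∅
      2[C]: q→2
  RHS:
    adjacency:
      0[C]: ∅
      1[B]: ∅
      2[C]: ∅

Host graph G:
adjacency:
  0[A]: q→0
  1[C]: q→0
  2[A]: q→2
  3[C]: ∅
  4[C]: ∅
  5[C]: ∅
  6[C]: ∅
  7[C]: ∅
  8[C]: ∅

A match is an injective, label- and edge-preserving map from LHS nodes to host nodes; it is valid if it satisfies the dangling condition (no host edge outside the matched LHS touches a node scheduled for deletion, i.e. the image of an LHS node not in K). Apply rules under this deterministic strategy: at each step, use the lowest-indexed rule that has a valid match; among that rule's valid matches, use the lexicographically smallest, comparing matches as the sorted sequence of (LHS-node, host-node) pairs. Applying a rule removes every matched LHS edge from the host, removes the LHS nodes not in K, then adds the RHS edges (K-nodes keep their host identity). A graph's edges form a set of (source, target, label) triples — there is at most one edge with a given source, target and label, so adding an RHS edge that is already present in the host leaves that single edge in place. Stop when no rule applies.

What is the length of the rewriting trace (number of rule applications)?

[0] host  ⇒  9 nodes, 3 edges  {0-q->0 1-q->0 2-q->2}
[1] R0 @ {0↦1, 1↦0, 2↦3}  ⇒  8 nodes, 2 edges  {1-q->0 2-q->2}
[2] R0 @ {0↦1, 1↦2, 2↦4}  ⇒  7 nodes, 1 edges  {1-q->0}
final graph: no rule applies after step 2

Answer: 2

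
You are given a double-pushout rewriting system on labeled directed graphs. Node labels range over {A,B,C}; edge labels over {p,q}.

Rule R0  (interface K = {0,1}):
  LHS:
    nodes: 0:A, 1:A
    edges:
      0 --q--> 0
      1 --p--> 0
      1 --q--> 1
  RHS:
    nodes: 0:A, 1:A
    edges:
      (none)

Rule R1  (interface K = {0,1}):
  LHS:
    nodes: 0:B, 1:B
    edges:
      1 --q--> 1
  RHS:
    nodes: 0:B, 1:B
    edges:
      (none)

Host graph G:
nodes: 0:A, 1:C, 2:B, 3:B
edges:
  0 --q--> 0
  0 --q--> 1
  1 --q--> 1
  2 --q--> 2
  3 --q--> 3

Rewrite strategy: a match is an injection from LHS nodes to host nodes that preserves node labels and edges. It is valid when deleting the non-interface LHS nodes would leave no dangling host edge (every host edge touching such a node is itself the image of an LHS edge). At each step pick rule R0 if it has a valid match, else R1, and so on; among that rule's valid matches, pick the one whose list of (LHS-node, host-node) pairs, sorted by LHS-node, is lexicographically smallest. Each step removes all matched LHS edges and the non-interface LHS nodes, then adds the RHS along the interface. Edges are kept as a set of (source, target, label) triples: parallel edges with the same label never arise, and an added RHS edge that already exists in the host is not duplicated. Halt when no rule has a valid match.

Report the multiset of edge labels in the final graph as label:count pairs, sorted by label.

Answer: q:3

Rewrite trace:
initial: |V|=4 |E|=5  E = 0-q->0 0-q->1 1-q->1 2-q->2 3-q->3
step 1: apply R1 at {0↦2, 1↦3}  → |V|=4 |E|=4  E = 0-q->0 0-q->1 1-q->1 2-q->2
step 2: apply R1 at {0↦3, 1↦2}  → |V|=4 |E|=3  E = 0-q->0 0-q->1 1-q->1
final graph: no rule applies after step 2
NF edges: [(0, 0, 'q'), (0, 1, 'q'), (1, 1, 'q')]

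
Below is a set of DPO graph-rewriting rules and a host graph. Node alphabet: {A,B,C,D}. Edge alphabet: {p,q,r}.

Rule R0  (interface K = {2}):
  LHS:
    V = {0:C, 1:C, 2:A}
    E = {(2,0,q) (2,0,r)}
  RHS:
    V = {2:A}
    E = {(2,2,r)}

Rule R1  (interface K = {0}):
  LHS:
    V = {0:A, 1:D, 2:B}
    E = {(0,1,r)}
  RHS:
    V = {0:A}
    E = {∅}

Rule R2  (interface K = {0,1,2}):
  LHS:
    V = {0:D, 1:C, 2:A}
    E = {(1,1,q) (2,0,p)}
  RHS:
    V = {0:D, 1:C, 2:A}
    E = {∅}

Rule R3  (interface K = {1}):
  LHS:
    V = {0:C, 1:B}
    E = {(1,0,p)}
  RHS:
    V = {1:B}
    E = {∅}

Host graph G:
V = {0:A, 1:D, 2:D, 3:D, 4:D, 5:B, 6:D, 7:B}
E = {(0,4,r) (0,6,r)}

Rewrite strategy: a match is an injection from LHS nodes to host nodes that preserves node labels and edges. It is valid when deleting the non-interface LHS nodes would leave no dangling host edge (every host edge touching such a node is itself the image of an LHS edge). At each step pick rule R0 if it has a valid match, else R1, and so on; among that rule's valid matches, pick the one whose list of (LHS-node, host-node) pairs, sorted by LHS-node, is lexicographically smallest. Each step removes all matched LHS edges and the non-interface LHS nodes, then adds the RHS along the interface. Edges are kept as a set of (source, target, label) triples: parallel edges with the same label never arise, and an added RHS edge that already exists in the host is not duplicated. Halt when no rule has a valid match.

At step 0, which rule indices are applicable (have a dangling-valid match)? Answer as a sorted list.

R0: no valid match — LHS pattern not found
R1: 4 valid matches — {0↦0, 1↦4, 2↦5}, {0↦0, 1↦4, 2↦7}, {0↦0, 1↦6, 2↦5} (+1 more)
R2: no valid match — LHS pattern not found
R3: no valid match — LHS pattern not found

Answer: [R1]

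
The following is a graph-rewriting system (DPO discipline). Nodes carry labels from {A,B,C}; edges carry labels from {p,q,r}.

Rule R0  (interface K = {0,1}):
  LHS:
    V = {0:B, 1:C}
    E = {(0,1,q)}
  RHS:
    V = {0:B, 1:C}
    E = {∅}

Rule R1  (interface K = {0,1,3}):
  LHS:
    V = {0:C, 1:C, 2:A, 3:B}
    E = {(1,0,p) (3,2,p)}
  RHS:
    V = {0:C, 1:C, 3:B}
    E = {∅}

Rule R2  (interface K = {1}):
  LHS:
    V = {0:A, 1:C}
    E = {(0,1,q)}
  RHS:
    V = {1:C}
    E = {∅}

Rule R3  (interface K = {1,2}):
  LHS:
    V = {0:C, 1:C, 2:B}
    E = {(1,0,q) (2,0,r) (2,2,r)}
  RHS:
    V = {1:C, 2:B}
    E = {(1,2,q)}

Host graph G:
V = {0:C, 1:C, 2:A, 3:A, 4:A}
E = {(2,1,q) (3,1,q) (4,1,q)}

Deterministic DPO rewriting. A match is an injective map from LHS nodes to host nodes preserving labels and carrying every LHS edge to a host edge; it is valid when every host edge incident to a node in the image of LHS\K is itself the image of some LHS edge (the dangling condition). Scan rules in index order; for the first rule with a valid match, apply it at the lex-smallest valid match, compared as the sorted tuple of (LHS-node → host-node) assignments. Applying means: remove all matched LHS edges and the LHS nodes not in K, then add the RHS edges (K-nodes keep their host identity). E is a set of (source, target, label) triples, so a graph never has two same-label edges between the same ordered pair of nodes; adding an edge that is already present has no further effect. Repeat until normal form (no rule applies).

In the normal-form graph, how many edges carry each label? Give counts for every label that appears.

Answer: (no edges)

Steps:
[0] host  ⇒  5 nodes, 3 edges  {2-q->1 3-q->1 4-q->1}
[1] R2 @ {0↦2, 1↦1}  ⇒  4 nodes, 2 edges  {3-q->1 4-q->1}
[2] R2 @ {0↦3, 1↦1}  ⇒  3 nodes, 1 edges  {4-q->1}
[3] R2 @ {0↦4, 1↦1}  ⇒  2 nodes, 0 edges  {∅}
final graph: no rule applies after step 3
NF edges: []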